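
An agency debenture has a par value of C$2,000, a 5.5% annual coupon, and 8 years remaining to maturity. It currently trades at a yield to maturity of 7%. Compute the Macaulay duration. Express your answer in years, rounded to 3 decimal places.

6.610 years

Periodic yield y = 0.07. Discount each cash flow and weight by its year:
  t   CF        PV=CF/(1+0.07)^t    t·PV
  1       110.00       102.8037       102.8037
  2       110.00        96.0783       192.1565
  3       110.00        89.7928       269.3783
  4       110.00        83.9185       335.6739
  5       110.00        78.4285       392.1424
  6       110.00        73.2976       439.7859
  7       110.00        68.5025       479.5173
  8     2,110.00     1,228.0392     9,824.3137
  Σ                  1,820.8610    12,035.7717
Price P = Σ PV = 1,820.8610.
Macaulay duration = Σ(t·PV) / P = 12,035.7717 / 1,820.8610 = 6.60993 years.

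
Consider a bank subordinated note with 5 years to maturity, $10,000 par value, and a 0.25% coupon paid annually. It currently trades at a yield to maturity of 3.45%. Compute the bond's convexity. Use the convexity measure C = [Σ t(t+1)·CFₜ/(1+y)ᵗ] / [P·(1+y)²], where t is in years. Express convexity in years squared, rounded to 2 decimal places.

With y = 0.0345:
  t   CF        PV=CF/(1+0.0345)^t    t·PV        t(t+1)·PV
  1        25.00        24.1663        24.1663          48.3325
  2        25.00        23.3603        46.7207         140.1620
  3        25.00        22.5813        67.7438         270.9753
  4        25.00        21.8282        87.3128         436.5641
  5    10,025.00     8,461.1989    42,305.9947     253,835.9682
  Σ                  8,553.1350    42,531.9383     254,732.0021
P = 8,553.1350.
Convexity = Σ t(t+1)·PV / [P·(1+y)²] = 254,732.0021 / (8,553.1350 × 1.070190) = 27.82897.

27.83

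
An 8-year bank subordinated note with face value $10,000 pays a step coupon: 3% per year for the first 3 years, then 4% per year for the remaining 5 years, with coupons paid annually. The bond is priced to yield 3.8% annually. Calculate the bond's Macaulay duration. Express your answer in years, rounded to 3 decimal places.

7.152 years

Periodic yield y = 0.038. Discount each cash flow and weight by its year:
  t   CF        PV=CF/(1+0.038)^t    t·PV
  1       300.00       289.0173       289.0173
  2       300.00       278.4367       556.8735
  3       300.00       268.2435       804.7305
  4       400.00       344.5645     1,378.2581
  5       400.00       331.9504     1,659.7521
  6       400.00       319.7981     1,918.7886
  7       400.00       308.0906     2,156.6345
  8    10,400.00     7,717.1068    61,736.8545
  Σ                  9,857.2081    70,500.9091
Price P = Σ PV = 9,857.2081.
Macaulay duration = Σ(t·PV) / P = 70,500.9091 / 9,857.2081 = 7.15222 years.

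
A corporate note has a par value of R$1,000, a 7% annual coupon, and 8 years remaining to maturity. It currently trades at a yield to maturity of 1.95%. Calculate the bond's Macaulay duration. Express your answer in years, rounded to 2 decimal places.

6.65 years

Periodic yield y = 0.0195. Discount each cash flow and weight by its year:
  t   CF        PV=CF/(1+0.0195)^t    t·PV
  1        70.00        68.6611        68.6611
  2        70.00        67.3478       134.6957
  3        70.00        66.0597       198.1790
  4        70.00        64.7961       259.1846
  5        70.00        63.5568       317.7839
  6        70.00        62.3411       374.0468
  7        70.00        61.1487       428.0411
  8     1,070.00       916.8239     7,334.5914
  Σ                  1,370.7353     9,115.1834
Price P = Σ PV = 1,370.7353.
Macaulay duration = Σ(t·PV) / P = 9,115.1834 / 1,370.7353 = 6.64985 years.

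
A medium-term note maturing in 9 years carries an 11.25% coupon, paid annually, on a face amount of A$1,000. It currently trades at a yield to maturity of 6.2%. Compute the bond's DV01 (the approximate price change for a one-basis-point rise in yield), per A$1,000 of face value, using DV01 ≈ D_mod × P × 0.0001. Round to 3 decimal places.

A$0.822

Periodic yield y = 0.062.
  t   CF        PV=CF/(1+0.062)^t    t·PV
  1       112.50       105.9322       105.9322
  2       112.50        99.7478       199.4957
  3       112.50        93.9245       281.7736
  4       112.50        88.4412       353.7647
  5       112.50        83.2779       416.3897
  6       112.50        78.4161       470.4968
  7       112.50        73.8382       516.8672
  8       112.50        69.5275       556.2197
  9     1,112.50       647.4099     5,826.6895
  Σ                  1,340.5154     8,727.6290
P = 1,340.5154; D_Mac = 6.51065 yrs; D_mod = 6.13056 yrs.
DV01 ≈ 6.13056 × 1,340.5154 × 0.0001 = 0.821811.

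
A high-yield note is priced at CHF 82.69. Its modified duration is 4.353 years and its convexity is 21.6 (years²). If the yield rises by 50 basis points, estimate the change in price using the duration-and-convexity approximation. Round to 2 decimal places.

-CHF 1.78

Duration effect: -D_mod·Δy = -4.353 × (+0.005) = -0.021765
Convexity effect: ½·C·(Δy)² = 0.5 × 21.6 × (0.005)² = +0.0002700
ΔP/P ≈ -0.021765 + 0.0002700 = -0.021495
ΔP ≈ 82.69 × (-0.021495) = -1.77742155.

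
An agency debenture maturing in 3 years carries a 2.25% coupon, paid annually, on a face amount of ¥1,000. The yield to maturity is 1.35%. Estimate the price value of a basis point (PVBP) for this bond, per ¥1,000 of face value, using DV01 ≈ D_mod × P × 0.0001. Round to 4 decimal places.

Periodic yield y = 0.0135.
  t   CF        PV=CF/(1+0.0135)^t    t·PV
  1        22.50        22.2003        22.2003
  2        22.50        21.9046        43.8092
  3     1,022.50       982.1822     2,946.5466
  Σ                  1,026.2871     3,012.5561
P = 1,026.2871; D_Mac = 2.93539 yrs; D_mod = 2.89629 yrs.
DV01 ≈ 2.89629 × 1,026.2871 × 0.0001 = 0.297243.

¥0.2972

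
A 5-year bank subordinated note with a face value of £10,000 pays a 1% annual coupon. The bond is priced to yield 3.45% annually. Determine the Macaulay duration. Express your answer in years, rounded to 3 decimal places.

Periodic yield y = 0.0345. Discount each cash flow and weight by its year:
  t   CF        PV=CF/(1+0.0345)^t    t·PV
  1       100.00        96.6651        96.6651
  2       100.00        93.4413       186.8827
  3       100.00        90.3251       270.9753
  4       100.00        87.3128       349.2513
  5    10,100.00     8,524.4997    42,622.4984
  Σ                  8,892.2440    43,526.2727
Price P = Σ PV = 8,892.2440.
Macaulay duration = Σ(t·PV) / P = 43,526.2727 / 8,892.2440 = 4.89486 years.

4.895 years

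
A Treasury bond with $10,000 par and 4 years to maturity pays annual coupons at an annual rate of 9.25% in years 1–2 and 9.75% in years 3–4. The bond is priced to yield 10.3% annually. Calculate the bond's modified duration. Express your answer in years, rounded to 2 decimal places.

Periodic yield y = 0.103. First find Macaulay duration:
  t   CF        PV=CF/(1+0.103)^t    t·PV
  1       925.00       838.6219       838.6219
  2       925.00       760.3100     1,520.6200
  3       975.00       726.5710     2,179.7131
  4    10,975.00     7,414.8519    29,659.4075
  Σ                  9,740.3548    34,198.3625
P = 9,740.3548; Macaulay duration = 34,198.3625 / 9,740.3548 = 3.51100 years.
Modified duration = D_Mac / (1 + y) = 3.51100 / 1.103 = 3.18313 years.

3.18 years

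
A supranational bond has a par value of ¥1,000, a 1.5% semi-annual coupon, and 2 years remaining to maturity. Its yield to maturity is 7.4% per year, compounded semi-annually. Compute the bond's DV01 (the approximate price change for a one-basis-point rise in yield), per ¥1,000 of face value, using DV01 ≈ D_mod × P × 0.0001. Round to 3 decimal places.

¥0.170

Periodic yield y = 0.037.
  t   CF        PV=CF/(1+0.037)^t    t·PV
  1         7.50         7.2324         7.2324
  2         7.50         6.9744        13.9487
  3         7.50         6.7255        20.1765
  4     1,007.50       871.2244     3,484.8976
  Σ                    892.1567     3,526.2552
P = 892.1567; D_Mac = 3.95251 half-year periods = 1.97625 yrs; D_mod = 1.90574 yrs.
DV01 ≈ 1.90574 × 892.1567 × 0.0001 = 0.170022.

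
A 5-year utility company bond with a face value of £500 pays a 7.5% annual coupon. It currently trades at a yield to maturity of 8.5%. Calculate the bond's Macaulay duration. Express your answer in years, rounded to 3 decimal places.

4.335 years

Periodic yield y = 0.085. Discount each cash flow and weight by its year:
  t   CF        PV=CF/(1+0.085)^t    t·PV
  1        37.50        34.5622        34.5622
  2        37.50        31.8546        63.7091
  3        37.50        29.3591        88.0772
  4        37.50        27.0590       108.2361
  5       537.50       357.4619     1,787.3096
  Σ                    480.2968     2,081.8942
Price P = Σ PV = 480.2968.
Macaulay duration = Σ(t·PV) / P = 2,081.8942 / 480.2968 = 4.33460 years.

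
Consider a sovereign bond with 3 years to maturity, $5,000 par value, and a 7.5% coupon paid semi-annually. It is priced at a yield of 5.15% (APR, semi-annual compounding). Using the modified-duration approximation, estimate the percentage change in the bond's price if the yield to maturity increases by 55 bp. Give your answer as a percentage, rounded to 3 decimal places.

Periodic yield y = 0.02575. Modified duration first:
  t   CF        PV=CF/(1+0.02575)^t    t·PV
  1       187.50       182.7931       182.7931
  2       187.50       178.2043       356.4086
  3       187.50       173.7308       521.1923
  4       187.50       169.3695       677.4779
  5       187.50       165.1177       825.5885
  6     5,187.50     4,453.5769    26,721.4614
  Σ                  5,322.7922    29,284.9218
P = 5,322.7922; D_Mac = 5.50180 half-year periods = 2.75090 yrs; D_mod = 2.75090/(1+0.02575) = 2.68184 yrs.
ΔP/P ≈ -D_mod · Δy = -2.68184 × (+0.0055) = -0.014750 = -1.4750%.

-1.475%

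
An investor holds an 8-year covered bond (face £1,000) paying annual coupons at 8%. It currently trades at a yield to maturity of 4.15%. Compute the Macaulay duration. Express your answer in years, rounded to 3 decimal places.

6.420 years

Periodic yield y = 0.0415. Discount each cash flow and weight by its year:
  t   CF        PV=CF/(1+0.0415)^t    t·PV
  1        80.00        76.8123        76.8123
  2        80.00        73.7516       147.5032
  3        80.00        70.8129       212.4386
  4        80.00        67.9912       271.9649
  5        80.00        65.2820       326.4101
  6        80.00        62.6808       376.0846
  7        80.00        60.1832       421.2822
  8     1,080.00       780.0987     6,240.7897
  Σ                  1,257.6127     8,073.2857
Price P = Σ PV = 1,257.6127.
Macaulay duration = Σ(t·PV) / P = 8,073.2857 / 1,257.6127 = 6.41953 years.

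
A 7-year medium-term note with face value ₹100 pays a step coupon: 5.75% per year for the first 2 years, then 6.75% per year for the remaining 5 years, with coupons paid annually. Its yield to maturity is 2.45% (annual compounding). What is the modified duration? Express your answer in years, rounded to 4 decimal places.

5.8804 years

Periodic yield y = 0.0245. First find Macaulay duration:
  t   CF        PV=CF/(1+0.0245)^t    t·PV
  1         5.75         5.6125         5.6125
  2         5.75         5.4783        10.9566
  3         6.75         6.2772        18.8317
  4         6.75         6.1271        24.5085
  5         6.75         5.9806        29.9029
  6         6.75         5.8376        35.0254
  7       106.75        90.1123       630.7862
  Σ                    125.4256       755.6237
P = 125.4256; Macaulay duration = 755.6237 / 125.4256 = 6.02448 years.
Modified duration = D_Mac / (1 + y) = 6.02448 / 1.0245 = 5.88041 years.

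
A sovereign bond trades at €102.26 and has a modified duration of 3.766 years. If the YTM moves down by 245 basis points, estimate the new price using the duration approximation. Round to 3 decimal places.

Duration approximation: ΔP/P ≈ -D_mod · Δy = -3.766 × (-0.0245) = +0.092267.
New price ≈ 102.26 × (1 + 0.092267) = 111.69522342.

€111.695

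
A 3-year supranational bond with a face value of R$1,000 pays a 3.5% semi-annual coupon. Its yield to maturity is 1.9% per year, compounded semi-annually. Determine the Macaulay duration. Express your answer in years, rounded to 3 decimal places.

Periodic yield y = 0.0095. Discount each cash flow and weight by its period:
  t   CF        PV=CF/(1+0.0095)^t    t·PV
  1        17.50        17.3353        17.3353
  2        17.50        17.1722        34.3444
  3        17.50        17.0106        51.0317
  4        17.50        16.8505        67.4020
  5        17.50        16.6919        83.4596
  6     1,017.50       961.3831     5,768.2985
  Σ                  1,046.4436     6,021.8716
Price P = Σ PV = 1,046.4436.
Macaulay duration = Σ(t·PV) / P = 6,021.8716 / 1,046.4436 = 5.75461 half-year periods.
In years: 5.75461 / 2 = 2.87730 years.

2.877 years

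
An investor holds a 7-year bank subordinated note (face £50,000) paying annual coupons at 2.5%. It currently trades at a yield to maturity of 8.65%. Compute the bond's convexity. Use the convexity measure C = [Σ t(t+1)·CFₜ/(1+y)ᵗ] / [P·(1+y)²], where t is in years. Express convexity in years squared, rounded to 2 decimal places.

With y = 0.0865:
  t   CF        PV=CF/(1+0.0865)^t    t·PV        t(t+1)·PV
  1     1,250.00     1,150.4832     1,150.4832       2,300.9664
  2     1,250.00     1,058.8893     2,117.7786       6,353.3357
  3     1,250.00       974.5875     2,923.7624      11,695.0496
  4     1,250.00       896.9972     3,587.9888      17,939.9441
  5     1,250.00       825.5842     4,127.9209      24,767.5253
  6     1,250.00       759.8566     4,559.1395      31,913.9764
  7    51,250.00    28,673.8332   200,716.8327   1,605,734.6613
  Σ                 34,340.2311   219,183.9060   1,700,705.4588
P = 34,340.2311.
Convexity = Σ t(t+1)·PV / [P·(1+y)²] = 1,700,705.4588 / (34,340.2311 × 1.180482) = 41.95333.

41.95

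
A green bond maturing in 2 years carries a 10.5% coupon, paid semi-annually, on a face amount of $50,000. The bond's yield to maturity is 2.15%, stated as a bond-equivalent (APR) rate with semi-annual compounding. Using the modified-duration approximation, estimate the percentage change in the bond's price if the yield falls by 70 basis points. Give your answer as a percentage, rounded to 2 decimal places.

+1.29%

Periodic yield y = 0.01075. Modified duration first:
  t   CF        PV=CF/(1+0.01075)^t    t·PV
  1     2,625.00     2,597.0814     2,597.0814
  2     2,625.00     2,569.4597     5,138.9194
  3     2,625.00     2,542.1318     7,626.3953
  4    52,625.00    50,421.6564   201,686.6257
  Σ                 58,130.3293   217,049.0218
P = 58,130.3293; D_Mac = 3.73383 half-year periods = 1.86692 yrs; D_mod = 1.86692/(1+0.01075) = 1.84706 yrs.
ΔP/P ≈ -D_mod · Δy = -1.84706 × (-0.007) = +0.012929 = +1.2929%.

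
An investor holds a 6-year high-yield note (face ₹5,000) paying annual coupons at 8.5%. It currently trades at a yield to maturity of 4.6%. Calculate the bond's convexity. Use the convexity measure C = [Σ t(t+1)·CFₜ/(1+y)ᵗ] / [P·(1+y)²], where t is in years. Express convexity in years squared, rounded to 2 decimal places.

With y = 0.046:
  t   CF        PV=CF/(1+0.046)^t    t·PV        t(t+1)·PV
  1       425.00       406.3098       406.3098         812.6195
  2       425.00       388.4414       776.8829       2,330.6487
  3       425.00       371.3589     1,114.0768       4,456.3072
  4       425.00       355.0277     1,420.1106       7,100.5532
  5       425.00       339.4146     1,697.0730      10,182.4377
  6     5,425.00     4,141.9956    24,851.9737     173,963.8160
  Σ                  6,002.5480    30,266.4268     198,846.3824
P = 6,002.5480.
Convexity = Σ t(t+1)·PV / [P·(1+y)²] = 198,846.3824 / (6,002.5480 × 1.094116) = 30.27741.

30.28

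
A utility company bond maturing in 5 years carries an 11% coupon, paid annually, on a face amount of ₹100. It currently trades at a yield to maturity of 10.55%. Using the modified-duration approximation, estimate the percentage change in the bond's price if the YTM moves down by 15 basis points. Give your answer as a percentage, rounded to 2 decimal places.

Periodic yield y = 0.1055. Modified duration first:
  t   CF        PV=CF/(1+0.1055)^t    t·PV
  1        11.00         9.9502         9.9502
  2        11.00         9.0007        18.0014
  3        11.00         8.1417        24.4252
  4        11.00         7.3647        29.4590
  5       111.00        67.2248       336.1238
  Σ                    101.6822       417.9595
P = 101.6822; D_Mac = 4.11045 yrs; D_mod = 4.11045/(1+0.1055) = 3.71818 yrs.
ΔP/P ≈ -D_mod · Δy = -3.71818 × (-0.0015) = +0.005577 = +0.5577%.

+0.56%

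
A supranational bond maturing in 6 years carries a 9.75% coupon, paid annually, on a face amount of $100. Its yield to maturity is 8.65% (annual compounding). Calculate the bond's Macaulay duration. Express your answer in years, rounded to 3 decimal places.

4.846 years

Periodic yield y = 0.0865. Discount each cash flow and weight by its year:
  t   CF        PV=CF/(1+0.0865)^t    t·PV
  1         9.75         8.9738         8.9738
  2         9.75         8.2593        16.5187
  3         9.75         7.6018        22.8053
  4         9.75         6.9966        27.9863
  5         9.75         6.4396        32.1978
  6       109.75        66.7154       400.2924
  Σ                    104.9864       508.7743
Price P = Σ PV = 104.9864.
Macaulay duration = Σ(t·PV) / P = 508.7743 / 104.9864 = 4.84610 years.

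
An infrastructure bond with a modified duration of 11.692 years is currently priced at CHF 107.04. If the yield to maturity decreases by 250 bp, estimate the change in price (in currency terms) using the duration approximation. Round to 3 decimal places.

Duration approximation: ΔP/P ≈ -D_mod · Δy = -11.692 × (-0.025) = +0.292300.
ΔP ≈ 107.04 × (+0.292300) = +31.287792.

+CHF 31.288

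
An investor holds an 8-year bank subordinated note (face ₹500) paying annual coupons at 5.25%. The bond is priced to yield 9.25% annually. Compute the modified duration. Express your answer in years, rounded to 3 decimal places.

Periodic yield y = 0.0925. First find Macaulay duration:
  t   CF        PV=CF/(1+0.0925)^t    t·PV
  1        26.25        24.0275        24.0275
  2        26.25        21.9931        43.9862
  3        26.25        20.1310        60.3929
  4        26.25        18.4265        73.7061
  5        26.25        16.8664        84.3319
  6        26.25        15.4383        92.6300
  7        26.25        14.1312        98.9184
  8       526.25       259.3108     2,074.4861
  Σ                    390.3248     2,552.4792
P = 390.3248; Macaulay duration = 2,552.4792 / 390.3248 = 6.53937 years.
Modified duration = D_Mac / (1 + y) = 6.53937 / 1.0925 = 5.98570 years.

5.986 years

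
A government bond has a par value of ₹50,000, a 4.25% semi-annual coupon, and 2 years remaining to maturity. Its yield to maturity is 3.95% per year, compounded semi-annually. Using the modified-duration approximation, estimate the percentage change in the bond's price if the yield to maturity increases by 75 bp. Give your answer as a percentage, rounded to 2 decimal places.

Periodic yield y = 0.01975. Modified duration first:
  t   CF        PV=CF/(1+0.01975)^t    t·PV
  1     1,062.50     1,041.9220     1,041.9220
  2     1,062.50     1,021.7426     2,043.4852
  3     1,062.50     1,001.9540     3,005.8621
  4    51,062.50    47,220.1343   188,880.5372
  Σ                 50,285.7530   194,971.8066
P = 50,285.7530; D_Mac = 3.87728 half-year periods = 1.93864 yrs; D_mod = 1.93864/(1+0.01975) = 1.90109 yrs.
ΔP/P ≈ -D_mod · Δy = -1.90109 × (+0.0075) = -0.014258 = -1.4258%.

-1.43%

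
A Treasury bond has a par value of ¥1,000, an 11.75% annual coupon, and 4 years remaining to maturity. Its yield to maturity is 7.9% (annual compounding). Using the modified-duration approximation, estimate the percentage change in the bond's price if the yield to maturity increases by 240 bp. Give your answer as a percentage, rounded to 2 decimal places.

-7.67%

Periodic yield y = 0.079. Modified duration first:
  t   CF        PV=CF/(1+0.079)^t    t·PV
  1       117.50       108.8971       108.8971
  2       117.50       100.9241       201.8482
  3       117.50        93.5349       280.6046
  4     1,117.50       824.4451     3,297.7805
  Σ                  1,127.8012     3,889.1305
P = 1,127.8012; D_Mac = 3.44842 yrs; D_mod = 3.44842/(1+0.079) = 3.19594 yrs.
ΔP/P ≈ -D_mod · Δy = -3.19594 × (+0.024) = -0.076703 = -7.6703%.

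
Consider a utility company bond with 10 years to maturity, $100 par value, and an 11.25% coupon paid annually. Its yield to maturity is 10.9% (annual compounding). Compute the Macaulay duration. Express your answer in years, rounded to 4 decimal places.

6.5202 years

Periodic yield y = 0.109. Discount each cash flow and weight by its year:
  t   CF        PV=CF/(1+0.109)^t    t·PV
  1        11.25        10.1443        10.1443
  2        11.25         9.1472        18.2945
  3        11.25         8.2482        24.7445
  4        11.25         7.4375        29.7500
  5        11.25         6.7065        33.5324
  6        11.25         6.0473        36.2839
  7        11.25         5.4530        38.1707
  8        11.25         4.9170        39.3360
  9        11.25         4.4337        39.9035
  10      111.25        39.5353       395.3526
  Σ                    102.0699       665.5123
Price P = Σ PV = 102.0699.
Macaulay duration = Σ(t·PV) / P = 665.5123 / 102.0699 = 6.52016 years.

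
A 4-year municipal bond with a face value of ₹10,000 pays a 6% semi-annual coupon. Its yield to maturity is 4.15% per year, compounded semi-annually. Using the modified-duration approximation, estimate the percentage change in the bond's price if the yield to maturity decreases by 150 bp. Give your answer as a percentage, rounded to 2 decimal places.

Periodic yield y = 0.02075. Modified duration first:
  t   CF        PV=CF/(1+0.02075)^t    t·PV
  1       300.00       293.9015       293.9015
  2       300.00       287.9271       575.8541
  3       300.00       282.0740       846.2221
  4       300.00       276.3400     1,105.3599
  5       300.00       270.7225     1,353.6124
  6       300.00       265.2192     1,591.3151
  7       300.00       259.8278     1,818.7943
  8    10,300.00     8,739.4100    69,915.2803
  Σ                 10,675.4220    77,500.3395
P = 10,675.4220; D_Mac = 7.25970 half-year periods = 3.62985 yrs; D_mod = 3.62985/(1+0.02075) = 3.55606 yrs.
ΔP/P ≈ -D_mod · Δy = -3.55606 × (-0.015) = +0.053341 = +5.3341%.

+5.33%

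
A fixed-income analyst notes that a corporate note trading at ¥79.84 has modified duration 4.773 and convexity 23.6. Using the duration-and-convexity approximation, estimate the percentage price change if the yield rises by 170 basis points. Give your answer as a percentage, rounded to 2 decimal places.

-7.77%

Duration effect: -D_mod·Δy = -4.773 × (+0.017) = -0.081141
Convexity effect: ½·C·(Δy)² = 0.5 × 23.6 × (0.017)² = +0.0034102
ΔP/P ≈ -0.081141 + 0.0034102 = -0.0777308
= -7.77308%.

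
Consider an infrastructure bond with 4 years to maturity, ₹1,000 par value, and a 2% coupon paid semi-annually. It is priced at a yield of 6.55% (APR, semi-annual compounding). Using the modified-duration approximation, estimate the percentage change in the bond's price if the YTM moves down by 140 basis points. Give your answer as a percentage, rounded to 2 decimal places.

Periodic yield y = 0.03275. Modified duration first:
  t   CF        PV=CF/(1+0.03275)^t    t·PV
  1        10.00         9.6829         9.6829
  2        10.00         9.3758        18.7517
  3        10.00         9.0785        27.2355
  4        10.00         8.7906        35.1625
  5        10.00         8.5119        42.5593
  6        10.00         8.2419        49.4516
  7        10.00         7.9806        55.8639
  8     1,010.00       780.4763     6,243.8108
  Σ                    842.1385     6,482.5180
P = 842.1385; D_Mac = 7.69769 half-year periods = 3.84884 yrs; D_mod = 3.84884/(1+0.03275) = 3.72679 yrs.
ΔP/P ≈ -D_mod · Δy = -3.72679 × (-0.014) = +0.052175 = +5.2175%.

+5.22%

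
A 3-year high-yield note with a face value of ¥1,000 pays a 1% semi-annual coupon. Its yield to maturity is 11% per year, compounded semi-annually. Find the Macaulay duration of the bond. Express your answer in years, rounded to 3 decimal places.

Periodic yield y = 0.055. Discount each cash flow and weight by its period:
  t   CF        PV=CF/(1+0.055)^t    t·PV
  1         5.00         4.7393         4.7393
  2         5.00         4.4923         8.9845
  3         5.00         4.2581        12.7742
  4         5.00         4.0361        16.1443
  5         5.00         3.8257        19.1284
  6     1,005.00       728.8721     4,373.2324
  Σ                    750.2235     4,435.0031
Price P = Σ PV = 750.2235.
Macaulay duration = Σ(t·PV) / P = 4,435.0031 / 750.2235 = 5.91158 half-year periods.
In years: 5.91158 / 2 = 2.95579 years.

2.956 years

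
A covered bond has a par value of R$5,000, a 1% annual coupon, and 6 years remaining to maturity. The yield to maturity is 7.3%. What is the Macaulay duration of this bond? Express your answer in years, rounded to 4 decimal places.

Periodic yield y = 0.073. Discount each cash flow and weight by its year:
  t   CF        PV=CF/(1+0.073)^t    t·PV
  1        50.00        46.5983        46.5983
  2        50.00        43.4281        86.8561
  3        50.00        40.4735       121.4205
  4        50.00        37.7200       150.8798
  5        50.00        35.1537       175.7686
  6     5,050.00     3,308.9717    19,853.8299
  Σ                  3,512.3452    20,435.3533
Price P = Σ PV = 3,512.3452.
Macaulay duration = Σ(t·PV) / P = 20,435.3533 / 3,512.3452 = 5.81815 years.

5.8182 years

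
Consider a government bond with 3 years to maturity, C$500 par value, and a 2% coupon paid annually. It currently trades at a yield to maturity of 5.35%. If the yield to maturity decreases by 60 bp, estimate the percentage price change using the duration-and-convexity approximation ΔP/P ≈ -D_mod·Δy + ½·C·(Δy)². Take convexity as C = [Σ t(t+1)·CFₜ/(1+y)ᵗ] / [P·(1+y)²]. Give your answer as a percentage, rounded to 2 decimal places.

With y = 0.0535:
  t   CF        PV=CF/(1+0.0535)^t    t·PV        t(t+1)·PV
  1        10.00         9.4922         9.4922          18.9843
  2        10.00         9.0101        18.0203          54.0608
  3       510.00       436.1808     1,308.5424       5,234.1697
  Σ                    454.6831     1,336.0549       5,307.2148
P = 454.6831; D_Mac = 2.93843 yrs; D_mod = 2.78921 yrs; C = 10.51692.
Duration effect: -2.78921 × (-0.006) = +0.016735
Convexity effect: 0.5 × 10.51692 × (-0.006)² = +0.0001893
ΔP/P ≈ +0.016735 + 0.0001893 = +0.016925 = +1.6925%.

+1.69%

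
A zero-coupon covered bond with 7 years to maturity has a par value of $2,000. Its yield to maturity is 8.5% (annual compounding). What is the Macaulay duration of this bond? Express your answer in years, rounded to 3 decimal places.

7.000 years

A zero-coupon bond has a single cash flow at maturity, so its Macaulay duration equals its maturity: 7 years.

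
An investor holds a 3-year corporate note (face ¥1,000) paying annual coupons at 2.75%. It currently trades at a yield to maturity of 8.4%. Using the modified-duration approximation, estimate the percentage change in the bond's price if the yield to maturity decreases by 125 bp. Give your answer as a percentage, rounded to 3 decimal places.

Periodic yield y = 0.084. Modified duration first:
  t   CF        PV=CF/(1+0.084)^t    t·PV
  1        27.50        25.3690        25.3690
  2        27.50        23.4031        46.8063
  3     1,027.50       806.6664     2,419.9993
  Σ                    855.4386     2,492.1746
P = 855.4386; D_Mac = 2.91333 yrs; D_mod = 2.91333/(1+0.084) = 2.68757 yrs.
ΔP/P ≈ -D_mod · Δy = -2.68757 × (-0.0125) = +0.033595 = +3.3595%.

+3.359%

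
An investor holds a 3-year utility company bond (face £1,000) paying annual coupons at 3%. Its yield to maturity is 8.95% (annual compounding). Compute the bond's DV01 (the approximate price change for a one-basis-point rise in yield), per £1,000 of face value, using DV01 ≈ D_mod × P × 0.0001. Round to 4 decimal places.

Periodic yield y = 0.0895.
  t   CF        PV=CF/(1+0.0895)^t    t·PV
  1        30.00        27.5356        27.5356
  2        30.00        25.2736        50.5472
  3     1,030.00       796.4445     2,389.3335
  Σ                    849.2537     2,467.4162
P = 849.2537; D_Mac = 2.90539 yrs; D_mod = 2.66672 yrs.
DV01 ≈ 2.66672 × 849.2537 × 0.0001 = 0.226472.

£0.2265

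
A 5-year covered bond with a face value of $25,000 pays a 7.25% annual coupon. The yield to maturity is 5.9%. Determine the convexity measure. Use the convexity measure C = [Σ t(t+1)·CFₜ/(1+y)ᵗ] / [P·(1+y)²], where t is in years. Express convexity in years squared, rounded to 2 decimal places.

22.41

With y = 0.059:
  t   CF        PV=CF/(1+0.059)^t    t·PV        t(t+1)·PV
  1     1,812.50     1,711.5203     1,711.5203       3,423.0406
  2     1,812.50     1,616.1665     3,232.3330       9,696.9989
  3     1,812.50     1,526.1251     4,578.3753      18,313.5012
  4     1,812.50     1,441.1002     5,764.4008      28,822.0038
  5    26,812.50    20,130.6366   100,653.1830     603,919.0980
  Σ                 26,425.5487   115,939.8123     664,174.6424
P = 26,425.5487.
Convexity = Σ t(t+1)·PV / [P·(1+y)²] = 664,174.6424 / (26,425.5487 × 1.121481) = 22.41126.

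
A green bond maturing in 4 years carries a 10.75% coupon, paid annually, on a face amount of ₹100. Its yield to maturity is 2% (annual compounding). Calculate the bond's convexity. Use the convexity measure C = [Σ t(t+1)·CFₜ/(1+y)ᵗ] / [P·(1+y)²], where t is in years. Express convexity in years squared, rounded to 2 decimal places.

16.23

With y = 0.02:
  t   CF        PV=CF/(1+0.02)^t    t·PV        t(t+1)·PV
  1        10.75        10.5392        10.5392          21.0784
  2        10.75        10.3326        20.6651          61.9954
  3        10.75        10.1300        30.3899         121.5596
  4       110.75       102.3159       409.2635       2,046.3176
  Σ                    133.3176       470.8578       2,250.9510
P = 133.3176.
Convexity = Σ t(t+1)·PV / [P·(1+y)²] = 2,250.9510 / (133.3176 × 1.040400) = 16.22849.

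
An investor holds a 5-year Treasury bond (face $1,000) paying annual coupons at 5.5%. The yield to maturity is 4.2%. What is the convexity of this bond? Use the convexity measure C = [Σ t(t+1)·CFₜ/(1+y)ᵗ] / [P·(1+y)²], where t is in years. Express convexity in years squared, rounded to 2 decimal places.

24.12

With y = 0.042:
  t   CF        PV=CF/(1+0.042)^t    t·PV        t(t+1)·PV
  1        55.00        52.7831        52.7831         105.5662
  2        55.00        50.6556       101.3112         303.9335
  3        55.00        48.6138       145.8414         583.3655
  4        55.00        46.6543       186.6173         933.0863
  5     1,055.00       858.8432     4,294.2158      25,765.2950
  Σ                  1,057.5500     4,780.7687      27,691.2465
P = 1,057.5500.
Convexity = Σ t(t+1)·PV / [P·(1+y)²] = 27,691.2465 / (1,057.5500 × 1.085764) = 24.11605.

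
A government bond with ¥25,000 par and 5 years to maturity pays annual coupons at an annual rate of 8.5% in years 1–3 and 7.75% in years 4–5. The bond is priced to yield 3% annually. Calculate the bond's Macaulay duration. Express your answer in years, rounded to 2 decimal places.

4.36 years

Periodic yield y = 0.03. Discount each cash flow and weight by its year:
  t   CF        PV=CF/(1+0.03)^t    t·PV
  1     2,125.00     2,063.1068     2,063.1068
  2     2,125.00     2,003.0163     4,006.0326
  3     2,125.00     1,944.6760     5,834.0281
  4     1,937.50     1,721.4437     6,885.7746
  5    26,937.50    23,236.5241   116,182.6206
  Σ                 30,968.7669   134,971.5628
Price P = Σ PV = 30,968.7669.
Macaulay duration = Σ(t·PV) / P = 134,971.5628 / 30,968.7669 = 4.35831 years.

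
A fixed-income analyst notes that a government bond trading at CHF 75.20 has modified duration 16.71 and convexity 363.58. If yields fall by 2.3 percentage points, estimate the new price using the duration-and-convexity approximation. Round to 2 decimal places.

Duration effect: -D_mod·Δy = -16.71 × (-0.023) = +0.384330
Convexity effect: ½·C·(Δy)² = 0.5 × 363.58 × (-0.023)² = +0.09616691
ΔP/P ≈ +0.384330 + 0.09616691 = +0.48049691
New price ≈ 75.20 × (1 + 0.48049691) = 111.333367632.

CHF 111.33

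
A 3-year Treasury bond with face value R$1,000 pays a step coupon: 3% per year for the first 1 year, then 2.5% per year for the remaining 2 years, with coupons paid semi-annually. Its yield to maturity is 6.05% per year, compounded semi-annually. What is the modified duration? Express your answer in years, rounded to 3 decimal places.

2.807 years

Periodic yield y = 0.03025. First find Macaulay duration:
  t   CF        PV=CF/(1+0.03025)^t    t·PV
  1        15.00        14.5596        14.5596
  2        15.00        14.1321        28.2642
  3        12.50        11.4309        34.2928
  4        12.50        11.0953        44.3812
  5        12.50        10.7695        53.8477
  6     1,012.50       846.7190     5,080.3139
  Σ                    908.7064     5,255.6593
P = 908.7064; Macaulay duration = 5,255.6593 / 908.7064 = 5.78367 half-year periods = 2.89184 years.
Modified duration = D_Mac / (1 + y) = 2.89184 / 1.03025 = 2.80693 years.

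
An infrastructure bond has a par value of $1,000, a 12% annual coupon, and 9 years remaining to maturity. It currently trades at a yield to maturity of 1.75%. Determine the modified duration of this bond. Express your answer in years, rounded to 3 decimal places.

6.674 years

Periodic yield y = 0.0175. First find Macaulay duration:
  t   CF        PV=CF/(1+0.0175)^t    t·PV
  1       120.00       117.9361       117.9361
  2       120.00       115.9077       231.8155
  3       120.00       113.9142       341.7427
  4       120.00       111.9550       447.8201
  5       120.00       110.0295       550.1475
  6       120.00       108.1371       648.8226
  7       120.00       106.2773       743.9408
  8       120.00       104.4494       835.5951
  9     1,120.00       958.0943     8,622.8488
  Σ                  1,846.7007    12,540.6692
P = 1,846.7007; Macaulay duration = 12,540.6692 / 1,846.7007 = 6.79085 years.
Modified duration = D_Mac / (1 + y) = 6.79085 / 1.0175 = 6.67406 years.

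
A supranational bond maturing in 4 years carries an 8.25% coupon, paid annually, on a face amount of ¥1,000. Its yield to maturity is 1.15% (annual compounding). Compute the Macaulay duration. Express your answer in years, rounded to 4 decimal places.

Periodic yield y = 0.0115. Discount each cash flow and weight by its year:
  t   CF        PV=CF/(1+0.0115)^t    t·PV
  1        82.50        81.5620        81.5620
  2        82.50        80.6347       161.2695
  3        82.50        79.7180       239.1539
  4     1,082.50     1,034.1043     4,136.4173
  Σ                  1,276.0191     4,618.4028
Price P = Σ PV = 1,276.0191.
Macaulay duration = Σ(t·PV) / P = 4,618.4028 / 1,276.0191 = 3.61938 years.

3.6194 years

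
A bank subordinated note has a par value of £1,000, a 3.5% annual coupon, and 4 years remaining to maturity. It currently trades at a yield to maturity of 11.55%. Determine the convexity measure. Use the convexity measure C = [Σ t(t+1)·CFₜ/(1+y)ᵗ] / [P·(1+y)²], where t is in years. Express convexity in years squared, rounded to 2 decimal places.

With y = 0.1155:
  t   CF        PV=CF/(1+0.1155)^t    t·PV        t(t+1)·PV
  1        35.00        31.3761        31.3761          62.7521
  2        35.00        28.1274        56.2547         168.7641
  3        35.00        25.2150        75.6451         302.5802
  4     1,035.00       668.4394     2,673.7577      13,368.7883
  Σ                    753.1579     2,837.0335      13,902.8848
P = 753.1579.
Convexity = Σ t(t+1)·PV / [P·(1+y)²] = 13,902.8848 / (753.1579 × 1.244340) = 14.83473.

14.83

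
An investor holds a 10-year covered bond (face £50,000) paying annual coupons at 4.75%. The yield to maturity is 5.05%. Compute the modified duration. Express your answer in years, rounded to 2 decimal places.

7.77 years

Periodic yield y = 0.0505. First find Macaulay duration:
  t   CF        PV=CF/(1+0.0505)^t    t·PV
  1     2,375.00     2,260.8282     2,260.8282
  2     2,375.00     2,152.1449     4,304.2897
  3     2,375.00     2,048.6862     6,146.0586
  4     2,375.00     1,950.2011     7,800.8042
  5     2,375.00     1,856.4503     9,282.2516
  6     2,375.00     1,767.2064    10,603.2383
  7     2,375.00     1,682.2526    11,775.7684
  8     2,375.00     1,601.3828    12,811.0624
  9     2,375.00     1,524.4006    13,719.6052
  10   52,375.00    32,000.9940   320,009.9401
  Σ                 48,844.5470   398,713.8468
P = 48,844.5470; Macaulay duration = 398,713.8468 / 48,844.5470 = 8.16291 years.
Modified duration = D_Mac / (1 + y) = 8.16291 / 1.0505 = 7.77050 years.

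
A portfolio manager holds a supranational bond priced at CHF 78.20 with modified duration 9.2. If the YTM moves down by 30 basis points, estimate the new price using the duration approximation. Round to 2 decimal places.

Duration approximation: ΔP/P ≈ -D_mod · Δy = -9.2 × (-0.003) = +0.027600.
New price ≈ 78.20 × (1 + 0.027600) = 80.35832.

CHF 80.36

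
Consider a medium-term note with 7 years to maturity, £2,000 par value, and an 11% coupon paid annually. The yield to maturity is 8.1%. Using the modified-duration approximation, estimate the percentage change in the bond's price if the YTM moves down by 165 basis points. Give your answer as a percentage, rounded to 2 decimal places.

Periodic yield y = 0.081. Modified duration first:
  t   CF        PV=CF/(1+0.081)^t    t·PV
  1       220.00       203.5153       203.5153
  2       220.00       188.2657       376.5315
  3       220.00       174.1589       522.4766
  4       220.00       161.1090       644.4362
  5       220.00       149.0370       745.1852
  6       220.00       137.8696       827.2176
  7     2,220.00     1,286.9839     9,008.8874
  Σ                  2,300.9395    12,328.2497
P = 2,300.9395; D_Mac = 5.35792 yrs; D_mod = 5.35792/(1+0.081) = 4.95645 yrs.
ΔP/P ≈ -D_mod · Δy = -4.95645 × (-0.0165) = +0.081781 = +8.1781%.

+8.18%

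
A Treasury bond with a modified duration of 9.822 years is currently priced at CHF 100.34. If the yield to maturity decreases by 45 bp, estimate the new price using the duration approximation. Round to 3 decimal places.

Duration approximation: ΔP/P ≈ -D_mod · Δy = -9.822 × (-0.0045) = +0.044199.
New price ≈ 100.34 × (1 + 0.044199) = 104.77492766.

CHF 104.775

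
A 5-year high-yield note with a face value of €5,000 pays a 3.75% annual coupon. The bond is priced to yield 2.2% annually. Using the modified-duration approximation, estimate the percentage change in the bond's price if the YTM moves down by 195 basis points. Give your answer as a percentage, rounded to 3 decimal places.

+8.901%

Periodic yield y = 0.022. Modified duration first:
  t   CF        PV=CF/(1+0.022)^t    t·PV
  1       187.50       183.4638       183.4638
  2       187.50       179.5145       359.0290
  3       187.50       175.6502       526.9505
  4       187.50       171.8691       687.4762
  5     5,187.50     4,652.6848    23,263.4239
  Σ                  5,363.1823    25,020.3434
P = 5,363.1823; D_Mac = 4.66520 yrs; D_mod = 4.66520/(1+0.022) = 4.56478 yrs.
ΔP/P ≈ -D_mod · Δy = -4.56478 × (-0.0195) = +0.089013 = +8.9013%.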